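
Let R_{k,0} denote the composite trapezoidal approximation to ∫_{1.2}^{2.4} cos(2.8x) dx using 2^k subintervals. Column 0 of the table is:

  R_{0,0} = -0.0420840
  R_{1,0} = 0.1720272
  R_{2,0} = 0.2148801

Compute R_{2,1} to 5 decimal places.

R_{2,1} = (4·0.2148801 − 0.1720272) / 3 = 0.2291644

0.22916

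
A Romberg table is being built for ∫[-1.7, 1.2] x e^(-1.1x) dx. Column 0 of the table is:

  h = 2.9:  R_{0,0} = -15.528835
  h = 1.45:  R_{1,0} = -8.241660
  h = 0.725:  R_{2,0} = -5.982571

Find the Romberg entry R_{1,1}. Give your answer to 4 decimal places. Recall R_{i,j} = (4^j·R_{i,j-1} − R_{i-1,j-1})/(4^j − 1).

-5.8126

Richardson extrapolation on the trapezoidal column (denominator 4−1=3):
R_{1,1} = -8.241660 + (-8.241660 − (-15.528835))/3 = -5.812602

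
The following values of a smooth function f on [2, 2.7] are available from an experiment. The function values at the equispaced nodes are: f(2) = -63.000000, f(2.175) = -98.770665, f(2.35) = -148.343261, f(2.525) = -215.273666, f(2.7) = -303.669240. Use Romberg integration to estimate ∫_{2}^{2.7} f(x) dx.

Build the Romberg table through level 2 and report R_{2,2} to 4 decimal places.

R_{0,0} (trapezoid, 1 panel, h=0.7000): -128.334234
R_{1,0} (trapezoid, 2 panels, h=0.3500): -116.087258
R_{2,0} (trapezoid, 4 panels, h=0.1750): -113.001387
R_{1,1} = -116.087258 + (-116.087258 − (-128.334234))/3 = -112.004933
R_{2,1} = -113.001387 + (-113.001387 − (-116.087258))/3 = -111.972763
R_{2,2} = -111.972763 + (-111.972763 − (-112.004933))/15 = -111.970618

-111.9706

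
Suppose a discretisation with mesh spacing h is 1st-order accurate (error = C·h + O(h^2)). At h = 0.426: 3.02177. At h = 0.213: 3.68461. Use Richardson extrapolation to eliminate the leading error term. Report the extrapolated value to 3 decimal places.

4.347

The leading error scales as h; refining by a factor of 2 reduces it by 2^1 = 2.
Extrapolated value = (2·A(h/2) − A(h)) / (2 − 1)
= (2·3.68461 − 3.02177) / 1
= 4.34745 / 1 = 4.34745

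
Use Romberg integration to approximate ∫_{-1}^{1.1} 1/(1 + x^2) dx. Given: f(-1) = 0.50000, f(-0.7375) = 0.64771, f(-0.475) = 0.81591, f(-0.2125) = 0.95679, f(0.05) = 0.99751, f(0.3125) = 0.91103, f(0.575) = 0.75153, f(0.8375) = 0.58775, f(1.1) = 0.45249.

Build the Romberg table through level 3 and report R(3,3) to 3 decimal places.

R(0,0) (trapezoid, 1 panel, h=2.1000): 1.00011
R(1,0) (trapezoid, 2 panels, h=1.0500): 1.54744
R(2,0) (trapezoid, 4 panels, h=0.5250): 1.59663
R(3,0) (trapezoid, 8 panels, h=0.2625): 1.61292
R(1,1) = 1.54744 + (1.54744 − 1.00011)/3 = 1.72988
R(2,1) = 1.59663 + (1.59663 − 1.54744)/3 = 1.61303
R(3,1) = 1.61292 + (1.61292 − 1.59663)/3 = 1.61835
R(2,2) = 1.61303 + (1.61303 − 1.72988)/15 = 1.60524
R(3,2) = 1.61835 + (1.61835 − 1.61303)/15 = 1.61870
R(3,3) = 1.61870 + (1.61870 − 1.60524)/63 = 1.61891

1.619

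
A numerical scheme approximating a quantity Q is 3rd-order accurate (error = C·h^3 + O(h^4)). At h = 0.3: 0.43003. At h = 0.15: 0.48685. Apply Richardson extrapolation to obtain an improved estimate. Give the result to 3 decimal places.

Extrapolated value = (8·A(h/2) − A(h)) / (8 − 1)
= (8·0.48685 − 0.43003) / 7
= 3.46477 / 7 = 0.49497

0.495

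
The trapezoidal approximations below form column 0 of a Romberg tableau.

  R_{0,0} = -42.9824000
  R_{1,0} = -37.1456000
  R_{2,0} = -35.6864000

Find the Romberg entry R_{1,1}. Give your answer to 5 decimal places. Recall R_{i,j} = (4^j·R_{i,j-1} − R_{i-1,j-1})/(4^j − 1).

R_{1,1} = -37.1456000 + (-37.1456000 − (-42.9824000))/3 = -35.2000000

-35.20000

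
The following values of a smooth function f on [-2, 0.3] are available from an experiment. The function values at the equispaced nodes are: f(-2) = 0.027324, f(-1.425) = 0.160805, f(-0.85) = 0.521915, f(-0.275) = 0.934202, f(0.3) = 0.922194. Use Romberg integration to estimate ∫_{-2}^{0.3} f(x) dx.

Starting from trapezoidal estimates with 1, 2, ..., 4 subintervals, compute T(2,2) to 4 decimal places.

T(0,0) (trapezoid, 1 panel, h=2.3000): 1.091946
T(1,0) (trapezoid, 2 panels, h=1.1500): 1.146175
T(2,0) (trapezoid, 4 panels, h=0.5750): 1.202717
T(1,1) = 1.146175 + (1.146175 − 1.091946)/3 = 1.164251
T(2,1) = 1.202717 + (1.202717 − 1.146175)/3 = 1.221564
T(2,2) = 1.221564 + (1.221564 − 1.164251)/15 = 1.225385

1.2254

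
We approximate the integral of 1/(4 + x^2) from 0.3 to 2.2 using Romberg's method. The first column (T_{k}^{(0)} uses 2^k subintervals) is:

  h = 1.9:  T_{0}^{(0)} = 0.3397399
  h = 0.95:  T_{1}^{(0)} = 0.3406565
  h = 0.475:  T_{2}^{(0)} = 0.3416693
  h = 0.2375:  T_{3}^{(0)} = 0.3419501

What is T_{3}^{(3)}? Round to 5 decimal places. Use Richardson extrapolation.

T_{1}^{(1)} = 0.3406565 + (0.3406565 − 0.3397399)/3 = 0.3409620
T_{2}^{(1)} = 0.3416693 + (0.3416693 − 0.3406565)/3 = 0.3420069
T_{3}^{(1)} = 0.3419501 + (0.3419501 − 0.3416693)/3 = 0.3420437
T_{2}^{(2)} = 0.3420069 + (0.3420069 − 0.3409620)/15 = 0.3420766
T_{3}^{(2)} = 0.3420437 + (0.3420437 − 0.3420069)/15 = 0.3420462
T_{3}^{(3)} = (64·0.3420462 − 0.3420766) / 63 = 0.3420457

0.34205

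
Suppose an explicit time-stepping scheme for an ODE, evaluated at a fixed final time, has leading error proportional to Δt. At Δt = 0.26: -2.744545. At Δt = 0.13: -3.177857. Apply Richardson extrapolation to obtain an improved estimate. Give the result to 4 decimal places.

The leading error scales as Δt; refining by a factor of 2 reduces it by 2^1 = 2.
Extrapolated value = (2·A(Δt/2) − A(Δt)) / (2 − 1)
= (2·(-3.177857) − (-2.744545)) / 1
= -3.611169 / 1 = -3.611169

-3.6112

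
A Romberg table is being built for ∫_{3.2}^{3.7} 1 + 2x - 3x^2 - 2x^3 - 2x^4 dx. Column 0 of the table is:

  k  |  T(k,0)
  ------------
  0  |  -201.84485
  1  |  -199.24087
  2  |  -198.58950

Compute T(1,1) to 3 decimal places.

-198.373

Richardson extrapolation on the trapezoidal column (denominator 4−1=3):
T(1,1) = (4·(-199.24087) − (-201.84485)) / 3 = -198.37288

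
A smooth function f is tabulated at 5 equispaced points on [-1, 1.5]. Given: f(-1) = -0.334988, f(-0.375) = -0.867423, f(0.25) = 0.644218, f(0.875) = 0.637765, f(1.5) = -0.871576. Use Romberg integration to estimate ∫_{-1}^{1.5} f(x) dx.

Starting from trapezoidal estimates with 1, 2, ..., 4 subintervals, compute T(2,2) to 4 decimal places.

T(0,0) (trapezoid, 1 panel, h=2.5000): -1.508205
T(1,0) (trapezoid, 2 panels, h=1.2500): 0.051170
T(2,0) (trapezoid, 4 panels, h=0.6250): -0.117951
T(1,1) = 0.051170 + (0.051170 − (-1.508205))/3 = 0.570962
T(2,1) = -0.117951 + (-0.117951 − 0.051170)/3 = -0.174325
T(2,2) = -0.174325 + (-0.174325 − 0.570962)/15 = -0.224011

-0.2240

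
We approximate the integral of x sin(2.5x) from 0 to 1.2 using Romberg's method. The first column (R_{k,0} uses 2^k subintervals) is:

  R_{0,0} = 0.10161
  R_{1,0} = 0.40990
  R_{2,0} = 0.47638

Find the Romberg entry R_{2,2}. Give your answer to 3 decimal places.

0.498

R_{1,1} = 0.40990 + (0.40990 − 0.10161)/3 = 0.51266
R_{2,1} = (4·0.47638 − 0.40990) / 3 = 0.49854
R_{2,2} = 0.49854 + (0.49854 − 0.51266)/15 = 0.49760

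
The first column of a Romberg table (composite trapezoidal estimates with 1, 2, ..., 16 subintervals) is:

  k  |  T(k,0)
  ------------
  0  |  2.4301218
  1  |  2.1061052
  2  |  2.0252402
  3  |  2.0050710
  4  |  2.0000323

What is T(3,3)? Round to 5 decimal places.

T(1,1) = (4·2.1061052 − 2.4301218) / 3 = 1.9980997
T(2,1) = 2.0252402 + (2.0252402 − 2.1061052)/3 = 1.9982852
T(3,1) = (4·2.0050710 − 2.0252402) / 3 = 1.9983479
T(2,2) = 1.9982852 + (1.9982852 − 1.9980997)/15 = 1.9982976
T(3,2) = 1.9983479 + (1.9983479 − 1.9982852)/15 = 1.9983521
T(3,3) = (64·1.9983521 − 1.9982976) / 63 = 1.9983530

1.99835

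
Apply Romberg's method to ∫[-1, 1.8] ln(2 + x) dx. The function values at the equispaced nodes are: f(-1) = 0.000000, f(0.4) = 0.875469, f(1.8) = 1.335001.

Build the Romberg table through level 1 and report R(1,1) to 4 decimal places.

2.2572

R(0,0) (trapezoid, 1 panel, h=2.8000): 1.869001
R(1,0) (trapezoid, 2 panels, h=1.4000): 2.160157
R(1,1) = 2.160157 + (2.160157 − 1.869001)/3 = 2.257209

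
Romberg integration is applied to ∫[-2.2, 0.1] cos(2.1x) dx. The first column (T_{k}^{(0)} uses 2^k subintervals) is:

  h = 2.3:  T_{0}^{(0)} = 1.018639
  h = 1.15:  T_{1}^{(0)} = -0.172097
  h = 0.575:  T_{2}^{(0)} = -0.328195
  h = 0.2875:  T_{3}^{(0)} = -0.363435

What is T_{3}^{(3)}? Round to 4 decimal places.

-0.3750

Richardson extrapolation on the trapezoidal column (denominator 4−1=3):
T_{1}^{(1)} = -0.172097 + (-0.172097 − 1.018639)/3 = -0.569009
T_{2}^{(1)} = (4·(-0.328195) − (-0.172097)) / 3 = -0.380228
T_{3}^{(1)} = -0.363435 + (-0.363435 − (-0.328195))/3 = -0.375182
T_{2}^{(2)} = (16·(-0.380228) − (-0.569009)) / 15 = -0.367643
T_{3}^{(2)} = -0.375182 + (-0.375182 − (-0.380228))/15 = -0.374846
T_{3}^{(3)} = (64·(-0.374846) − (-0.367643)) / 63 = -0.374960
(Column j=1 coincides with Simpson's rule on the same nodes.)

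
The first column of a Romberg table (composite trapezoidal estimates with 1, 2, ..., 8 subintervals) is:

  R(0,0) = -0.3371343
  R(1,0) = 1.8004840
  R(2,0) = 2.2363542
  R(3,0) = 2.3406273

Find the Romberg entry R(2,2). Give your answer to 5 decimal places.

2.37289

Richardson extrapolation on the trapezoidal column (denominator 4−1=3):
R(1,1) = (4·1.8004840 − (-0.3371343)) / 3 = 2.5130234
R(2,1) = (4·2.2363542 − 1.8004840) / 3 = 2.3816443
R(2,2) = (16·2.3816443 − 2.5130234) / 15 = 2.3728857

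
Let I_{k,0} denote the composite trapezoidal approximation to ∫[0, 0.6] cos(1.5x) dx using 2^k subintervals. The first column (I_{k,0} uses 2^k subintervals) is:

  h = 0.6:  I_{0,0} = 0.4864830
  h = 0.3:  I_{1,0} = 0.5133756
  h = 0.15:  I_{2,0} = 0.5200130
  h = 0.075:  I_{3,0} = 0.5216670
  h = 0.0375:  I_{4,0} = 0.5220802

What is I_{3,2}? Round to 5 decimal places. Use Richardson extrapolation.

Richardson extrapolation on the trapezoidal column (denominator 4−1=3):
I_{2,1} = 0.5200130 + (0.5200130 − 0.5133756)/3 = 0.5222255
I_{3,1} = (4·0.5216670 − 0.5200130) / 3 = 0.5222183
I_{3,2} = (16·0.5222183 − 0.5222255) / 15 = 0.5222178

0.52222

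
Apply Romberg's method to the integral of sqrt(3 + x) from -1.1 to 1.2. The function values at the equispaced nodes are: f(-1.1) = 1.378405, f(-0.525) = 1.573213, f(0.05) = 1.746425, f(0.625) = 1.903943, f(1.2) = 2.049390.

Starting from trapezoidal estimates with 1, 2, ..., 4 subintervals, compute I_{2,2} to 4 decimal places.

3.9923

I_{0,0} (trapezoid, 1 panel, h=2.3000): 3.941964
I_{1,0} (trapezoid, 2 panels, h=1.1500): 3.979371
I_{2,0} (trapezoid, 4 panels, h=0.5750): 3.989050
I_{1,1} = 3.979371 + (3.979371 − 3.941964)/3 = 3.991840
I_{2,1} = 3.989050 + (3.989050 − 3.979371)/3 = 3.992276
I_{2,2} = 3.992276 + (3.992276 − 3.991840)/15 = 3.992305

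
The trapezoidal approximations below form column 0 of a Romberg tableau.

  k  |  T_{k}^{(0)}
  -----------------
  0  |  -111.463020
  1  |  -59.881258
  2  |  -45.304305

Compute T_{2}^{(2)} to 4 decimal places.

Richardson extrapolation on the trapezoidal column (denominator 4−1=3):
T_{1}^{(1)} = (4·(-59.881258) − (-111.463020)) / 3 = -42.687337
T_{2}^{(1)} = -45.304305 + (-45.304305 − (-59.881258))/3 = -40.445321
T_{2}^{(2)} = -40.445321 + (-40.445321 − (-42.687337))/15 = -40.295853
(Column j=1 coincides with Simpson's rule on the same nodes.)

-40.2959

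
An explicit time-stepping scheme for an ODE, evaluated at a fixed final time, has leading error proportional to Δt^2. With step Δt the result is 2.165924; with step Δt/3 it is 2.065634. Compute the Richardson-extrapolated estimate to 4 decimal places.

Extrapolated value = (9·A(Δt/3) − A(Δt)) / (9 − 1)
= (9·2.065634 − 2.165924) / 8
= 16.424782 / 8 = 2.053098

2.0531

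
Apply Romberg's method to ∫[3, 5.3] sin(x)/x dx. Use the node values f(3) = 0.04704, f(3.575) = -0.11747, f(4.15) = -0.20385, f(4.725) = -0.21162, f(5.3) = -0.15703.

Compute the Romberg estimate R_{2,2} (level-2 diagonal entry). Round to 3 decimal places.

-0.351

R_{0,0} (trapezoid, 1 panel, h=2.3000): -0.12649
R_{1,0} (trapezoid, 2 panels, h=1.1500): -0.29767
R_{2,0} (trapezoid, 4 panels, h=0.5750): -0.33806
R_{1,1} = -0.29767 + (-0.29767 − (-0.12649))/3 = -0.35473
R_{2,1} = -0.33806 + (-0.33806 − (-0.29767))/3 = -0.35152
R_{2,2} = -0.35152 + (-0.35152 − (-0.35473))/15 = -0.35131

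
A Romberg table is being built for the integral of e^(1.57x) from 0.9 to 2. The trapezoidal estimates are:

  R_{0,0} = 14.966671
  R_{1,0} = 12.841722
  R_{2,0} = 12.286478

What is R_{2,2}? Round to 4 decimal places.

12.0993

R_{1,1} = 12.841722 + (12.841722 − 14.966671)/3 = 12.133406
R_{2,1} = (4·12.286478 − 12.841722) / 3 = 12.101397
R_{2,2} = 12.101397 + (12.101397 − 12.133406)/15 = 12.099263
(Column j=1 coincides with Simpson's rule on the same nodes.)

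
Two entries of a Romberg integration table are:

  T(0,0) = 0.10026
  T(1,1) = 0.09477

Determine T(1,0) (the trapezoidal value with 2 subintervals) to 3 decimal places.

From T(1,1) = (4·T(1,0) − T(0,0))/3, solve for T(1,0):
4·T(1,0) = 3·0.09477 + 0.10026 = 0.38457
T(1,0) = 0.09614

0.096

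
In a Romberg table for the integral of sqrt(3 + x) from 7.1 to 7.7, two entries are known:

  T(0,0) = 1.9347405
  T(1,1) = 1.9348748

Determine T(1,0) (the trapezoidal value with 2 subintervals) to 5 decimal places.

From T(1,1) = (4·T(1,0) − T(0,0))/3, solve for T(1,0):
4·T(1,0) = 3·1.9348748 + 1.9347405 = 7.7393649
T(1,0) = 1.9348412

1.93484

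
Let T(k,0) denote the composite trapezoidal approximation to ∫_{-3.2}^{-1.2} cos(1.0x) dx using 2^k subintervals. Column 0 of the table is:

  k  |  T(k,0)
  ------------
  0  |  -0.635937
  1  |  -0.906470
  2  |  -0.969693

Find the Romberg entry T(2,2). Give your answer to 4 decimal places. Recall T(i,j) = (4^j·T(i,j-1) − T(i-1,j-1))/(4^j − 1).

-0.9904

T(1,1) = -0.906470 + (-0.906470 − (-0.635937))/3 = -0.996648
T(2,1) = (4·(-0.969693) − (-0.906470)) / 3 = -0.990767
T(2,2) = -0.990767 + (-0.990767 − (-0.996648))/15 = -0.990375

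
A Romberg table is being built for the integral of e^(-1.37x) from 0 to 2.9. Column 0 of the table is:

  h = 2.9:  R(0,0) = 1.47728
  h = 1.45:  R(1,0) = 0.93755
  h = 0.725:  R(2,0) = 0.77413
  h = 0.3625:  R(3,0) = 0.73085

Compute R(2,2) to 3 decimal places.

0.717

Richardson extrapolation on the trapezoidal column (denominator 4−1=3):
R(1,1) = 0.93755 + (0.93755 − 1.47728)/3 = 0.75764
R(2,1) = (4·0.77413 − 0.93755) / 3 = 0.71966
R(2,2) = (16·0.71966 − 0.75764) / 15 = 0.71713
(Column j=1 coincides with Simpson's rule on the same nodes.)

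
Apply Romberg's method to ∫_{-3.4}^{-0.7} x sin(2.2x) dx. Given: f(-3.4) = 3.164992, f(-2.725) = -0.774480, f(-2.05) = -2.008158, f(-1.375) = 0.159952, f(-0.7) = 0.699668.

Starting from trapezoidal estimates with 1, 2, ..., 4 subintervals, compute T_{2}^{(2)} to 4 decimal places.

T_{0}^{(0)} (trapezoid, 1 panel, h=2.7000): 5.217291
T_{1}^{(0)} (trapezoid, 2 panels, h=1.3500): -0.102368
T_{2}^{(0)} (trapezoid, 4 panels, h=0.6750): -0.465990
T_{1}^{(1)} = -0.102368 + (-0.102368 − 5.217291)/3 = -1.875588
T_{2}^{(1)} = -0.465990 + (-0.465990 − (-0.102368))/3 = -0.587197
T_{2}^{(2)} = -0.587197 + (-0.587197 − (-1.875588))/15 = -0.501304

-0.5013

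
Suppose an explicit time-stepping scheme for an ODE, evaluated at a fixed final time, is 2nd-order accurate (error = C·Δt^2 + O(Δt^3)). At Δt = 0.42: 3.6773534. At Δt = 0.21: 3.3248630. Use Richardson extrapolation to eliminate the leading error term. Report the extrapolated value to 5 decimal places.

3.20737

Extrapolated value = (4·A(Δt/2) − A(Δt)) / (4 − 1)
= (4·3.3248630 − 3.6773534) / 3
= 9.6220986 / 3 = 3.2073662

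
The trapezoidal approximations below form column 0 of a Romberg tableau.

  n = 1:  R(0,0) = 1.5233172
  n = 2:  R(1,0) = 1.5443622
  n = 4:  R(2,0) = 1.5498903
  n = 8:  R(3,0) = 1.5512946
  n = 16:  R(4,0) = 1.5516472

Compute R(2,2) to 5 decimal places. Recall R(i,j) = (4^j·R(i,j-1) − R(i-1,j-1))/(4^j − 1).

R(1,1) = (4·1.5443622 − 1.5233172) / 3 = 1.5513772
R(2,1) = (4·1.5498903 − 1.5443622) / 3 = 1.5517330
R(2,2) = (16·1.5517330 − 1.5513772) / 15 = 1.5517567
(Column j=1 coincides with Simpson's rule on the same nodes.)

1.55176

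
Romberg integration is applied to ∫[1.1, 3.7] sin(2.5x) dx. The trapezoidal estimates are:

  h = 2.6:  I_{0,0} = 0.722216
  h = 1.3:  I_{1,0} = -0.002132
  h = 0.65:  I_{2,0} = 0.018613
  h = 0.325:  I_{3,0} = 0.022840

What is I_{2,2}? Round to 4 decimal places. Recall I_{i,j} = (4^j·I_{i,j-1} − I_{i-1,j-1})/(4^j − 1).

Richardson extrapolation on the trapezoidal column (denominator 4−1=3):
I_{1,1} = -0.002132 + (-0.002132 − 0.722216)/3 = -0.243581
I_{2,1} = 0.018613 + (0.018613 − (-0.002132))/3 = 0.025528
I_{2,2} = 0.025528 + (0.025528 − (-0.243581))/15 = 0.043469
(Column j=1 coincides with Simpson's rule on the same nodes.)

0.0435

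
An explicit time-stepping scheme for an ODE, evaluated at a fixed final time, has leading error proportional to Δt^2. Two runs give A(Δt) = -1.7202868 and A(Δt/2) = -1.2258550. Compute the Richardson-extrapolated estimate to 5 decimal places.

Extrapolated value = (4·A(Δt/2) − A(Δt)) / (4 − 1)
= (4·(-1.2258550) − (-1.7202868)) / 3
= -3.1831332 / 3 = -1.0610444

-1.06104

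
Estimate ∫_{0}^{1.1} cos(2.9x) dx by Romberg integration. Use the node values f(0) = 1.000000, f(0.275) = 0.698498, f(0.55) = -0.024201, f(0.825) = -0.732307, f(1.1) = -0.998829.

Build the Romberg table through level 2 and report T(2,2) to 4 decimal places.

-0.0167

T(0,0) (trapezoid, 1 panel, h=1.1000): 0.000644
T(1,0) (trapezoid, 2 panels, h=0.5500): -0.012989
T(2,0) (trapezoid, 4 panels, h=0.2750): -0.015792
T(1,1) = -0.012989 + (-0.012989 − 0.000644)/3 = -0.017533
T(2,1) = -0.015792 + (-0.015792 − (-0.012989))/3 = -0.016726
T(2,2) = -0.016726 + (-0.016726 − (-0.017533))/15 = -0.016672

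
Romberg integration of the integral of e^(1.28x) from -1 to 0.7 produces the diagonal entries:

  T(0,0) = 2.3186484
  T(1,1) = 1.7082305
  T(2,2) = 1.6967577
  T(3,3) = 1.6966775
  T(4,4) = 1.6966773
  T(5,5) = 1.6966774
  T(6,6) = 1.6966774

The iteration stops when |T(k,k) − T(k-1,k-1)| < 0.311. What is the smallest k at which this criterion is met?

k = 2

|T(1,1) − T(0,0)| = 0.6104179 ≥ 0.311
|T(2,2) − T(1,1)| = 0.0114728 < 0.311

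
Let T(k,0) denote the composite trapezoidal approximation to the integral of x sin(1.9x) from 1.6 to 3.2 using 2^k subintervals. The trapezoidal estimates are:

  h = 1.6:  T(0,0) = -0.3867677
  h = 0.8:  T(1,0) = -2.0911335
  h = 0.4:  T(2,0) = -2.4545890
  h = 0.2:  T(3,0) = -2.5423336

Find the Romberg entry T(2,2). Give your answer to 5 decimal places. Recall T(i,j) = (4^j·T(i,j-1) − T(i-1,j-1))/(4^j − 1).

-2.57017

Richardson extrapolation on the trapezoidal column (denominator 4−1=3):
T(1,1) = (4·(-2.0911335) − (-0.3867677)) / 3 = -2.6592554
T(2,1) = -2.4545890 + (-2.4545890 − (-2.0911335))/3 = -2.5757408
T(2,2) = -2.5757408 + (-2.5757408 − (-2.6592554))/15 = -2.5701732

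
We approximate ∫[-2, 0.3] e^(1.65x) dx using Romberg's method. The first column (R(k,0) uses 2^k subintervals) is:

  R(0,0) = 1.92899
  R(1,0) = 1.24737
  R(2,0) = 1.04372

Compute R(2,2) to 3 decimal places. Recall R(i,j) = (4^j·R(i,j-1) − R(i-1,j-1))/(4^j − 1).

0.973

R(1,1) = (4·1.24737 − 1.92899) / 3 = 1.02016
R(2,1) = 1.04372 + (1.04372 − 1.24737)/3 = 0.97584
R(2,2) = (16·0.97584 − 1.02016) / 15 = 0.97289
(Column j=1 coincides with Simpson's rule on the same nodes.)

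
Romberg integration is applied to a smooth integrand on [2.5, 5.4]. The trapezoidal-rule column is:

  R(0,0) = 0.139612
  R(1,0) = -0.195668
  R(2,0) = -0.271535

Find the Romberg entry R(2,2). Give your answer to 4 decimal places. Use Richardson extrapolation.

-0.2961

Richardson extrapolation on the trapezoidal column (denominator 4−1=3):
R(1,1) = -0.195668 + (-0.195668 − 0.139612)/3 = -0.307428
R(2,1) = (4·(-0.271535) − (-0.195668)) / 3 = -0.296824
R(2,2) = -0.296824 + (-0.296824 − (-0.307428))/15 = -0.296117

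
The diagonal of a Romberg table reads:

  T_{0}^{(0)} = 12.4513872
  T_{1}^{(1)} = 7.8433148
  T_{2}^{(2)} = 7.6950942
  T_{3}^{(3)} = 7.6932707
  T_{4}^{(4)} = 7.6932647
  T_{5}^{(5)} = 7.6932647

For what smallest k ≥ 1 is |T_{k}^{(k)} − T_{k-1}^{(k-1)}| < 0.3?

k = 2

|T_{1}^{(1)} − T_{0}^{(0)}| = 4.6080724 ≥ 0.3
|T_{2}^{(2)} − T_{1}^{(1)}| = 0.1482206 < 0.3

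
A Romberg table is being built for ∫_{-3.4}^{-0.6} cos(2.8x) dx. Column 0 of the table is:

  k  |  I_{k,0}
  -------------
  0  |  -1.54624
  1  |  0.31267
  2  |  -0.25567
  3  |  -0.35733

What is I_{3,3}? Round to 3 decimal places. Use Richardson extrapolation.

-0.385

I_{1,1} = (4·0.31267 − (-1.54624)) / 3 = 0.93231
I_{2,1} = -0.25567 + (-0.25567 − 0.31267)/3 = -0.44512
I_{3,1} = -0.35733 + (-0.35733 − (-0.25567))/3 = -0.39122
I_{2,2} = (16·(-0.44512) − 0.93231) / 15 = -0.53695
I_{3,2} = -0.39122 + (-0.39122 − (-0.44512))/15 = -0.38763
I_{3,3} = (64·(-0.38763) − (-0.53695)) / 63 = -0.38526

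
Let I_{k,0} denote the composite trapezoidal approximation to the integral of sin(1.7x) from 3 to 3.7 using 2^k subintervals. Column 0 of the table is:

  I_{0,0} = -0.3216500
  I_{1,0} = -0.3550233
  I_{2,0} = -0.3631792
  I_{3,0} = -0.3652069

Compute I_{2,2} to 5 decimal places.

-0.36588

I_{1,1} = (4·(-0.3550233) − (-0.3216500)) / 3 = -0.3661477
I_{2,1} = (4·(-0.3631792) − (-0.3550233)) / 3 = -0.3658978
I_{2,2} = -0.3658978 + (-0.3658978 − (-0.3661477))/15 = -0.3658811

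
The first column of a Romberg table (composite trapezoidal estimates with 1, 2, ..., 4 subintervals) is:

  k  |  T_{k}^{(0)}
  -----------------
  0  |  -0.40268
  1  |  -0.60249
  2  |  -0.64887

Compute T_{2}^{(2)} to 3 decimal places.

-0.664

T_{1}^{(1)} = -0.60249 + (-0.60249 − (-0.40268))/3 = -0.66909
T_{2}^{(1)} = (4·(-0.64887) − (-0.60249)) / 3 = -0.66433
T_{2}^{(2)} = (16·(-0.66433) − (-0.66909)) / 15 = -0.66401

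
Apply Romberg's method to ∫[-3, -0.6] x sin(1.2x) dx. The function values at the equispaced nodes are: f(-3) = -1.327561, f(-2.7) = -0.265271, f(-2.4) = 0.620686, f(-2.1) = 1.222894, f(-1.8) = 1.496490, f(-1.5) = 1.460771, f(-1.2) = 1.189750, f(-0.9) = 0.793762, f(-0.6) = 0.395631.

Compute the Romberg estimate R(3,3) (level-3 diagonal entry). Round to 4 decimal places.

1.8526

R(0,0) (trapezoid, 1 panel, h=2.4000): -1.118316
R(1,0) (trapezoid, 2 panels, h=1.2000): 1.236630
R(2,0) (trapezoid, 4 panels, h=0.6000): 1.704577
R(3,0) (trapezoid, 8 panels, h=0.3000): 1.815935
R(1,1) = 1.236630 + (1.236630 − (-1.118316))/3 = 2.021612
R(2,1) = 1.704577 + (1.704577 − 1.236630)/3 = 1.860559
R(3,1) = 1.815935 + (1.815935 − 1.704577)/3 = 1.853054
R(2,2) = 1.860559 + (1.860559 − 2.021612)/15 = 1.849822
R(3,2) = 1.853054 + (1.853054 − 1.860559)/15 = 1.852554
R(3,3) = 1.852554 + (1.852554 − 1.849822)/63 = 1.852597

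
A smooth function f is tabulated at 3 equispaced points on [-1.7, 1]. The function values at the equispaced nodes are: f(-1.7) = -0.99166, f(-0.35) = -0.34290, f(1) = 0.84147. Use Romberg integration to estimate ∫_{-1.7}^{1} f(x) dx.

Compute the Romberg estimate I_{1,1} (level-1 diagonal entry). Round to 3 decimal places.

I_{0,0} (trapezoid, 1 panel, h=2.7000): -0.20276
I_{1,0} (trapezoid, 2 panels, h=1.3500): -0.56429
I_{1,1} = -0.56429 + (-0.56429 − (-0.20276))/3 = -0.68480

-0.685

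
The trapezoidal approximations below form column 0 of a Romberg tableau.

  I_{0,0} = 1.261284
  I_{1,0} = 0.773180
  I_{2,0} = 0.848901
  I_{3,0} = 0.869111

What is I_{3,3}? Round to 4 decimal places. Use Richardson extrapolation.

Richardson extrapolation on the trapezoidal column (denominator 4−1=3):
I_{1,1} = (4·0.773180 − 1.261284) / 3 = 0.610479
I_{2,1} = 0.848901 + (0.848901 − 0.773180)/3 = 0.874141
I_{3,1} = (4·0.869111 − 0.848901) / 3 = 0.875848
I_{2,2} = (16·0.874141 − 0.610479) / 15 = 0.891718
I_{3,2} = (16·0.875848 − 0.874141) / 15 = 0.875962
I_{3,3} = (64·0.875962 − 0.891718) / 63 = 0.875712

0.8757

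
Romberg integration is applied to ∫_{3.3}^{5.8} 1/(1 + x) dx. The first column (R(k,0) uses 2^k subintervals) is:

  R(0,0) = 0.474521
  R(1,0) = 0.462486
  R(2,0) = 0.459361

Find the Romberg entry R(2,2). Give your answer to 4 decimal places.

0.4583

Richardson extrapolation on the trapezoidal column (denominator 4−1=3):
R(1,1) = (4·0.462486 − 0.474521) / 3 = 0.458474
R(2,1) = (4·0.459361 − 0.462486) / 3 = 0.458319
R(2,2) = 0.458319 + (0.458319 − 0.458474)/15 = 0.458309
(Column j=1 coincides with Simpson's rule on the same nodes.)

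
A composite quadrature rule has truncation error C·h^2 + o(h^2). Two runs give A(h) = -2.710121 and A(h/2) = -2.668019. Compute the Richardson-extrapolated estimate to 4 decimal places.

Extrapolated value = (4·A(h/2) − A(h)) / (4 − 1)
= (4·(-2.668019) − (-2.710121)) / 3
= -7.961955 / 3 = -2.653985

-2.6540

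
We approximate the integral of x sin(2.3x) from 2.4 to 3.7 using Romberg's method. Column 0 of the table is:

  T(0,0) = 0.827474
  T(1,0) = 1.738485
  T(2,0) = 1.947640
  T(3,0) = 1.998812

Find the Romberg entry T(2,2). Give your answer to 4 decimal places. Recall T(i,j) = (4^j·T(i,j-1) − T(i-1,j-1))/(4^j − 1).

2.0157

T(1,1) = 1.738485 + (1.738485 − 0.827474)/3 = 2.042155
T(2,1) = (4·1.947640 − 1.738485) / 3 = 2.017358
T(2,2) = (16·2.017358 − 2.042155) / 15 = 2.015705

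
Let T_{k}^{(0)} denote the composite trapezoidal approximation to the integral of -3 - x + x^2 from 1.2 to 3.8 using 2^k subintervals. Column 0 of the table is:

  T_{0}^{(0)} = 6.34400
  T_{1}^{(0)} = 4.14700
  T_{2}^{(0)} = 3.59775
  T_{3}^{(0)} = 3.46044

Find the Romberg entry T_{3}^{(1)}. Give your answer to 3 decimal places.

Richardson extrapolation on the trapezoidal column (denominator 4−1=3):
T_{3}^{(1)} = 3.46044 + (3.46044 − 3.59775)/3 = 3.41467

3.415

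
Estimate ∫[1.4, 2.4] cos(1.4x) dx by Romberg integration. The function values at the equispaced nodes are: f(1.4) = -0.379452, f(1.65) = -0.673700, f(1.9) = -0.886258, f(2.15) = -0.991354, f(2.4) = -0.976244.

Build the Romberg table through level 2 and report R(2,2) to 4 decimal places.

-0.8156

R(0,0) (trapezoid, 1 panel, h=1.0000): -0.677848
R(1,0) (trapezoid, 2 panels, h=0.5000): -0.782053
R(2,0) (trapezoid, 4 panels, h=0.2500): -0.807290
R(1,1) = -0.782053 + (-0.782053 − (-0.677848))/3 = -0.816788
R(2,1) = -0.807290 + (-0.807290 − (-0.782053))/3 = -0.815702
R(2,2) = -0.815702 + (-0.815702 − (-0.816788))/15 = -0.815630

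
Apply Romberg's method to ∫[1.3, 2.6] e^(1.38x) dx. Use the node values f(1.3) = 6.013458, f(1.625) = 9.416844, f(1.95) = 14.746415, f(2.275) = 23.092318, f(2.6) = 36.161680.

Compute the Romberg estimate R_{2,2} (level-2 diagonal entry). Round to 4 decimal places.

R_{0,0} (trapezoid, 1 panel, h=1.3000): 27.413840
R_{1,0} (trapezoid, 2 panels, h=0.6500): 23.292090
R_{2,0} (trapezoid, 4 panels, h=0.3250): 22.211522
R_{1,1} = 23.292090 + (23.292090 − 27.413840)/3 = 21.918173
R_{2,1} = 22.211522 + (22.211522 − 23.292090)/3 = 21.851333
R_{2,2} = 21.851333 + (21.851333 − 21.918173)/15 = 21.846877

21.8469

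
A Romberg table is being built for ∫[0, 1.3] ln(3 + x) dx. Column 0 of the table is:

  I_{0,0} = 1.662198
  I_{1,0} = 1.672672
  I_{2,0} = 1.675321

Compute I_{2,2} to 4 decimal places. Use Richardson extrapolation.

1.6762

I_{1,1} = (4·1.672672 − 1.662198) / 3 = 1.676163
I_{2,1} = (4·1.675321 − 1.672672) / 3 = 1.676204
I_{2,2} = (16·1.676204 − 1.676163) / 15 = 1.676207
(Column j=1 coincides with Simpson's rule on the same nodes.)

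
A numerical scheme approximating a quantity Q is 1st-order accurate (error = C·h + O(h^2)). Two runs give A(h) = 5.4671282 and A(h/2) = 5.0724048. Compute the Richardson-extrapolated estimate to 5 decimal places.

Extrapolated value = (2·A(h/2) − A(h)) / (2 − 1)
= (2·5.0724048 − 5.4671282) / 1
= 4.6776814 / 1 = 4.6776814

4.67768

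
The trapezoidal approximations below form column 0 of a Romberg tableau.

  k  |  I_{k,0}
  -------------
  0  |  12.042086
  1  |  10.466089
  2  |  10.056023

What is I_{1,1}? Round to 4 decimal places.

Richardson extrapolation on the trapezoidal column (denominator 4−1=3):
I_{1,1} = 10.466089 + (10.466089 − 12.042086)/3 = 9.940757

9.9408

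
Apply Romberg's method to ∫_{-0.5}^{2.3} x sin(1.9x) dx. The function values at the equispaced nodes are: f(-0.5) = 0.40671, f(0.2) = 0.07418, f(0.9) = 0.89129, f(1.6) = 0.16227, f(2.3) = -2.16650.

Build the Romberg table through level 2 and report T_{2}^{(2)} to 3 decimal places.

0.185

T_{0}^{(0)} (trapezoid, 1 panel, h=2.8000): -2.46371
T_{1}^{(0)} (trapezoid, 2 panels, h=1.4000): 0.01595
T_{2}^{(0)} (trapezoid, 4 panels, h=0.7000): 0.17349
T_{1}^{(1)} = 0.01595 + (0.01595 − (-2.46371))/3 = 0.84250
T_{2}^{(1)} = 0.17349 + (0.17349 − 0.01595)/3 = 0.22600
T_{2}^{(2)} = 0.22600 + (0.22600 − 0.84250)/15 = 0.18490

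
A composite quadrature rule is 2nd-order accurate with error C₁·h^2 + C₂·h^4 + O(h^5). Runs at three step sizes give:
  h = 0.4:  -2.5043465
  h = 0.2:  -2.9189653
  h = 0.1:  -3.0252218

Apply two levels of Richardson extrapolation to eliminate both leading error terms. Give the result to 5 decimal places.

First eliminate the h^2 term (factor 2^2 = 4):
  B₁ = (4·(-2.9189653) − (-2.5043465))/3 = -3.0571716
  B₂ = (4·(-3.0252218) − (-2.9189653))/3 = -3.0606406
Then eliminate the h^4 term (factor 2^4 = 16):
  (16·(-3.0606406) − (-3.0571716))/15 = -3.0608719

-3.06087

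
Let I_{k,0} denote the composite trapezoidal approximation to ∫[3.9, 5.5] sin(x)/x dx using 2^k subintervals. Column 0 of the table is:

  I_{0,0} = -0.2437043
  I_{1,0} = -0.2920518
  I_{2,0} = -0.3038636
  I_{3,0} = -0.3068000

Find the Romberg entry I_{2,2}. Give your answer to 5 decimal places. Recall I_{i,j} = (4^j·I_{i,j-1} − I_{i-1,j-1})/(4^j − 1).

-0.30778

Richardson extrapolation on the trapezoidal column (denominator 4−1=3):
I_{1,1} = -0.2920518 + (-0.2920518 − (-0.2437043))/3 = -0.3081676
I_{2,1} = -0.3038636 + (-0.3038636 − (-0.2920518))/3 = -0.3078009
I_{2,2} = -0.3078009 + (-0.3078009 − (-0.3081676))/15 = -0.3077765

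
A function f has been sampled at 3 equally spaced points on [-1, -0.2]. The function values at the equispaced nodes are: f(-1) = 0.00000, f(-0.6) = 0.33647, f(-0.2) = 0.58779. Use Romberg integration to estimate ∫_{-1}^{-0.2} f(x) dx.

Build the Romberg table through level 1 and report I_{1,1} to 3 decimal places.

0.258

I_{0,0} (trapezoid, 1 panel, h=0.8000): 0.23512
I_{1,0} (trapezoid, 2 panels, h=0.4000): 0.25215
I_{1,1} = 0.25215 + (0.25215 − 0.23512)/3 = 0.25783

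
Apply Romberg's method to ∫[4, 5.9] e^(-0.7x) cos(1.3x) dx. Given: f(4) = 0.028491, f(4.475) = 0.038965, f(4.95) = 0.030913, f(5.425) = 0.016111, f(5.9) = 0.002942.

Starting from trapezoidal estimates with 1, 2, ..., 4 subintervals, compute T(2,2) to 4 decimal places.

T(0,0) (trapezoid, 1 panel, h=1.9000): 0.029861
T(1,0) (trapezoid, 2 panels, h=0.9500): 0.044298
T(2,0) (trapezoid, 4 panels, h=0.4750): 0.048310
T(1,1) = 0.044298 + (0.044298 − 0.029861)/3 = 0.049110
T(2,1) = 0.048310 + (0.048310 − 0.044298)/3 = 0.049647
T(2,2) = 0.049647 + (0.049647 − 0.049110)/15 = 0.049683

0.0497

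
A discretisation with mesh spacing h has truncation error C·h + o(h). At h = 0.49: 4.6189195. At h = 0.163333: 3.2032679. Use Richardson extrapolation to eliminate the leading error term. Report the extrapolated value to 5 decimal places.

The leading error scales as h; refining by a factor of 3 reduces it by 3^1 = 3.
Extrapolated value = (3·A(h/3) − A(h)) / (3 − 1)
= (3·3.2032679 − 4.6189195) / 2
= 4.9908842 / 2 = 2.4954421

2.49544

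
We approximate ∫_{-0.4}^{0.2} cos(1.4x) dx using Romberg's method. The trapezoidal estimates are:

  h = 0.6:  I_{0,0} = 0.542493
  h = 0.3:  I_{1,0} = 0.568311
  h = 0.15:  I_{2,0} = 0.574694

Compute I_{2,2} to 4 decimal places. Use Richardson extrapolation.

I_{1,1} = 0.568311 + (0.568311 − 0.542493)/3 = 0.576917
I_{2,1} = 0.574694 + (0.574694 − 0.568311)/3 = 0.576822
I_{2,2} = 0.576822 + (0.576822 − 0.576917)/15 = 0.576816

0.5768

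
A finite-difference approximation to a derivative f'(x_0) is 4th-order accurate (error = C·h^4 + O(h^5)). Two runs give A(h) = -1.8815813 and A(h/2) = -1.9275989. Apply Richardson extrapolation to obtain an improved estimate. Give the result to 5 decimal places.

-1.93067

The leading error scales as h^4; refining by a factor of 2 reduces it by 2^4 = 16.
Extrapolated value = (16·A(h/2) − A(h)) / (16 − 1)
= (16·(-1.9275989) − (-1.8815813)) / 15
= -28.9600011 / 15 = -1.9306667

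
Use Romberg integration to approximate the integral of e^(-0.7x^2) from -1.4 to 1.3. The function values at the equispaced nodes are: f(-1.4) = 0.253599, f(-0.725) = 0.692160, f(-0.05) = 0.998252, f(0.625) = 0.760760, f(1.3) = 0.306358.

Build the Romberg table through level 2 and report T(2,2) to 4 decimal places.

1.8718

T(0,0) (trapezoid, 1 panel, h=2.7000): 0.755942
T(1,0) (trapezoid, 2 panels, h=1.3500): 1.725611
T(2,0) (trapezoid, 4 panels, h=0.6750): 1.843527
T(1,1) = 1.725611 + (1.725611 − 0.755942)/3 = 2.048834
T(2,1) = 1.843527 + (1.843527 − 1.725611)/3 = 1.882832
T(2,2) = 1.882832 + (1.882832 − 2.048834)/15 = 1.871765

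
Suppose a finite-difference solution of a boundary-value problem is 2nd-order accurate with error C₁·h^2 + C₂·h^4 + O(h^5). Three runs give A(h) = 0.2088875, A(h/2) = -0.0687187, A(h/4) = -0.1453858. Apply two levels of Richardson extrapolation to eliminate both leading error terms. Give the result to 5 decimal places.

-0.17159

First eliminate the h^2 term (factor 2^2 = 4):
  B₁ = (4·(-0.0687187) − 0.2088875)/3 = -0.1612541
  B₂ = (4·(-0.1453858) − (-0.0687187))/3 = -0.1709415
Then eliminate the h^4 term (factor 2^4 = 16):
  (16·(-0.1709415) − (-0.1612541))/15 = -0.1715873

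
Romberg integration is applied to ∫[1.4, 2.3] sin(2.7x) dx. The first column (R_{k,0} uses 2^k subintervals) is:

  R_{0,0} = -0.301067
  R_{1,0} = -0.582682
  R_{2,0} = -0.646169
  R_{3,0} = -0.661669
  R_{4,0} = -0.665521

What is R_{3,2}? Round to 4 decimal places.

Richardson extrapolation on the trapezoidal column (denominator 4−1=3):
R_{2,1} = (4·(-0.646169) − (-0.582682)) / 3 = -0.667331
R_{3,1} = (4·(-0.661669) − (-0.646169)) / 3 = -0.666836
R_{3,2} = -0.666836 + (-0.666836 − (-0.667331))/15 = -0.666803

-0.6668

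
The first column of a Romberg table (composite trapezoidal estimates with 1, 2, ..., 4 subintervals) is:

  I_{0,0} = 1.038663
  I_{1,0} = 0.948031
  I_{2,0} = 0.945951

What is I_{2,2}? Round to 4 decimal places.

Richardson extrapolation on the trapezoidal column (denominator 4−1=3):
I_{1,1} = 0.948031 + (0.948031 − 1.038663)/3 = 0.917820
I_{2,1} = 0.945951 + (0.945951 − 0.948031)/3 = 0.945258
I_{2,2} = (16·0.945258 − 0.917820) / 15 = 0.947087
(Column j=1 coincides with Simpson's rule on the same nodes.)

0.9471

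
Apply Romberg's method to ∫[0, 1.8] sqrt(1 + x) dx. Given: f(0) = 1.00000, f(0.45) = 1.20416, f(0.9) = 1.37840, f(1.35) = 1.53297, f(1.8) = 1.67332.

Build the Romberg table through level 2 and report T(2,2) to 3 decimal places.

2.457

T(0,0) (trapezoid, 1 panel, h=1.8000): 2.40599
T(1,0) (trapezoid, 2 panels, h=0.9000): 2.44355
T(2,0) (trapezoid, 4 panels, h=0.4500): 2.45349
T(1,1) = 2.44355 + (2.44355 − 2.40599)/3 = 2.45607
T(2,1) = 2.45349 + (2.45349 − 2.44355)/3 = 2.45680
T(2,2) = 2.45680 + (2.45680 − 2.45607)/15 = 2.45685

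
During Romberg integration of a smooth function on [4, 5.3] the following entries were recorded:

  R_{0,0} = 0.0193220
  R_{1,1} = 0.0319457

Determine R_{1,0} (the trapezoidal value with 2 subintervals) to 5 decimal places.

0.02879

From R_{1,1} = (4·R_{1,0} − R_{0,0})/3, solve for R_{1,0}:
4·R_{1,0} = 3·0.0319457 + 0.0193220 = 0.1151591
R_{1,0} = 0.0287898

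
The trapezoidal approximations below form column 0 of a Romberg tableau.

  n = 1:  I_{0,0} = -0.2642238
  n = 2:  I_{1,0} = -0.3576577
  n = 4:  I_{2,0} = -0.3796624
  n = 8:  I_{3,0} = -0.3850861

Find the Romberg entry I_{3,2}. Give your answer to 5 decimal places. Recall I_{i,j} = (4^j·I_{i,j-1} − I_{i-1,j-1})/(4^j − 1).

-0.38689

Richardson extrapolation on the trapezoidal column (denominator 4−1=3):
I_{2,1} = -0.3796624 + (-0.3796624 − (-0.3576577))/3 = -0.3869973
I_{3,1} = -0.3850861 + (-0.3850861 − (-0.3796624))/3 = -0.3868940
I_{3,2} = (16·(-0.3868940) − (-0.3869973)) / 15 = -0.3868871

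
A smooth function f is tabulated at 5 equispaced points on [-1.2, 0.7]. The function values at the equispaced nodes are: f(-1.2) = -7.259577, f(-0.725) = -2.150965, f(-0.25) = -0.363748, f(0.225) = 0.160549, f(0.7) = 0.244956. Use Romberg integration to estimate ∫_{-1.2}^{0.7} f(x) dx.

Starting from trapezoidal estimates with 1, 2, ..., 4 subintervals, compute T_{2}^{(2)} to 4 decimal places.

-2.4734

T_{0}^{(0)} (trapezoid, 1 panel, h=1.9000): -6.663890
T_{1}^{(0)} (trapezoid, 2 panels, h=0.9500): -3.677506
T_{2}^{(0)} (trapezoid, 4 panels, h=0.4750): -2.784200
T_{1}^{(1)} = -3.677506 + (-3.677506 − (-6.663890))/3 = -2.682045
T_{2}^{(1)} = -2.784200 + (-2.784200 − (-3.677506))/3 = -2.486431
T_{2}^{(2)} = -2.486431 + (-2.486431 − (-2.682045))/15 = -2.473390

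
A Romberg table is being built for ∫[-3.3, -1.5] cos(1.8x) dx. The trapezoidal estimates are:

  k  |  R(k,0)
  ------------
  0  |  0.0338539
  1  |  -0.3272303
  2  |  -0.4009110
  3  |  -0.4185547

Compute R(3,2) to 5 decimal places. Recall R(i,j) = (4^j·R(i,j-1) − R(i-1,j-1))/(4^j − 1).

-0.42437

Richardson extrapolation on the trapezoidal column (denominator 4−1=3):
R(2,1) = (4·(-0.4009110) − (-0.3272303)) / 3 = -0.4254712
R(3,1) = -0.4185547 + (-0.4185547 − (-0.4009110))/3 = -0.4244359
R(3,2) = -0.4244359 + (-0.4244359 − (-0.4254712))/15 = -0.4243669
(Column j=1 coincides with Simpson's rule on the same nodes.)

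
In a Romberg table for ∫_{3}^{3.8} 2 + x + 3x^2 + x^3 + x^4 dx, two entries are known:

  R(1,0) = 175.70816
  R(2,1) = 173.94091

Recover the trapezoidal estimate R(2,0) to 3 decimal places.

From R(2,1) = (4·R(2,0) − R(1,0))/3, solve for R(2,0):
4·R(2,0) = 3·173.94091 + 175.70816 = 697.53089
R(2,0) = 174.38272

174.383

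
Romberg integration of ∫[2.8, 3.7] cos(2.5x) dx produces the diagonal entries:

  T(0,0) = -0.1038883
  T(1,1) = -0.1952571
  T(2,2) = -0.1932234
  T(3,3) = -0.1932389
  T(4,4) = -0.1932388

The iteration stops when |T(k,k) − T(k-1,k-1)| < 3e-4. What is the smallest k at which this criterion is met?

|T(1,1) − T(0,0)| = 0.0913688 ≥ 3e-4
|T(2,2) − T(1,1)| = 0.0020337 ≥ 3e-4
|T(3,3) − T(2,2)| = 0.0000155 < 3e-4

k = 3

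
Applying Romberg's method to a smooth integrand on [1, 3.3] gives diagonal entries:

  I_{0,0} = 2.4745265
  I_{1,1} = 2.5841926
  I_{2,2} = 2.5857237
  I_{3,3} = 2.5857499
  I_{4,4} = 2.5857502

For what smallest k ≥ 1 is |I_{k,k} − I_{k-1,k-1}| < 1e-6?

k = 4

|I_{1,1} − I_{0,0}| = 0.1096661 ≥ 1e-6
|I_{2,2} − I_{1,1}| = 0.0015311 ≥ 1e-6
|I_{3,3} − I_{2,2}| = 0.0000262 ≥ 1e-6
|I_{4,4} − I_{3,3}| = 0.0000003 < 1e-6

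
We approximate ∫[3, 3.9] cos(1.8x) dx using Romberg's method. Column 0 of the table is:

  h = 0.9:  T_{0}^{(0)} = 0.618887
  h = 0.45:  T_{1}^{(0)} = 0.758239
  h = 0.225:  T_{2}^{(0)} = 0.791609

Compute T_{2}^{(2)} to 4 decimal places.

T_{1}^{(1)} = (4·0.758239 − 0.618887) / 3 = 0.804690
T_{2}^{(1)} = 0.791609 + (0.791609 − 0.758239)/3 = 0.802732
T_{2}^{(2)} = (16·0.802732 − 0.804690) / 15 = 0.802601

0.8026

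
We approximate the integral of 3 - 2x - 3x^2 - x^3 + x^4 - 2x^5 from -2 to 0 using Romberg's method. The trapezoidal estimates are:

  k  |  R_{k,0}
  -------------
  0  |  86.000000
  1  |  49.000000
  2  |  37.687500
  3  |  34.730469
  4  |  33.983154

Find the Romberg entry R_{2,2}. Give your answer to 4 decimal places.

Richardson extrapolation on the trapezoidal column (denominator 4−1=3):
R_{1,1} = (4·49.000000 − 86.000000) / 3 = 36.666667
R_{2,1} = 37.687500 + (37.687500 − 49.000000)/3 = 33.916667
R_{2,2} = 33.916667 + (33.916667 − 36.666667)/15 = 33.733334

33.7333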